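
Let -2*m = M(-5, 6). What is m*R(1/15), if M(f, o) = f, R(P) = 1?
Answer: 5/2 ≈ 2.5000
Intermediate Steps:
m = 5/2 (m = -1/2*(-5) = 5/2 ≈ 2.5000)
m*R(1/15) = (5/2)*1 = 5/2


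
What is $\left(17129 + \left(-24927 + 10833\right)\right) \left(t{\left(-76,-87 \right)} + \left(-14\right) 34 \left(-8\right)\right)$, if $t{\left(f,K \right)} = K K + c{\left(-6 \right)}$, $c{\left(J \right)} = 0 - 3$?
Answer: $34520090$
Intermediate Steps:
$c{\left(J \right)} = -3$
$t{\left(f,K \right)} = -3 + K^{2}$ ($t{\left(f,K \right)} = K K - 3 = K^{2} - 3 = -3 + K^{2}$)
$\left(17129 + \left(-24927 + 10833\right)\right) \left(t{\left(-76,-87 \right)} + \left(-14\right) 34 \left(-8\right)\right) = \left(17129 + \left(-24927 + 10833\right)\right) \left(\left(-3 + \left(-87\right)^{2}\right) + \left(-14\right) 34 \left(-8\right)\right) = \left(17129 - 14094\right) \left(\left(-3 + 7569\right) - -3808\right) = 3035 \left(7566 + 3808\right) = 3035 \cdot 11374 = 34520090$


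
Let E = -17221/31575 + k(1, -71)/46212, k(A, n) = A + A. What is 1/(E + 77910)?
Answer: 81063550/6315616971961 ≈ 1.2835e-5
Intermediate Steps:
k(A, n) = 2*A
E = -44208539/81063550 (E = -17221/31575 + (2*1)/46212 = -17221*1/31575 + 2*(1/46212) = -17221/31575 + 1/23106 = -44208539/81063550 ≈ -0.54536)
1/(E + 77910) = 1/(-44208539/81063550 + 77910) = 1/(6315616971961/81063550) = 81063550/6315616971961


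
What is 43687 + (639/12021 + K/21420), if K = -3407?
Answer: 3749643499391/85829940 ≈ 43687.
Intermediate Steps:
43687 + (639/12021 + K/21420) = 43687 + (639/12021 - 3407/21420) = 43687 + (639*(1/12021) - 3407*1/21420) = 43687 + (213/4007 - 3407/21420) = 43687 - 9089389/85829940 = 3749643499391/85829940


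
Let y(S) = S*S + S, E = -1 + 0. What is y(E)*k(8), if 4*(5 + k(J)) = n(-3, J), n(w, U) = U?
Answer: 0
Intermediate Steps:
E = -1
y(S) = S + S² (y(S) = S² + S = S + S²)
k(J) = -5 + J/4
y(E)*k(8) = (-(1 - 1))*(-5 + (¼)*8) = (-1*0)*(-5 + 2) = 0*(-3) = 0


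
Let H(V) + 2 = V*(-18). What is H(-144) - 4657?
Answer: -2067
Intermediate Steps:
H(V) = -2 - 18*V (H(V) = -2 + V*(-18) = -2 - 18*V)
H(-144) - 4657 = (-2 - 18*(-144)) - 4657 = (-2 + 2592) - 4657 = 2590 - 4657 = -2067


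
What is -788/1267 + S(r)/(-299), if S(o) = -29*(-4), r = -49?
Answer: -382584/378833 ≈ -1.0099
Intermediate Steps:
S(o) = 116
-788/1267 + S(r)/(-299) = -788/1267 + 116/(-299) = -788*1/1267 + 116*(-1/299) = -788/1267 - 116/299 = -382584/378833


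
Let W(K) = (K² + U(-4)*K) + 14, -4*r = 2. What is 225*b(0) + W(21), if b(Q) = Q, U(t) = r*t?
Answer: 497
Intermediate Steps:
r = -½ (r = -¼*2 = -½ ≈ -0.50000)
U(t) = -t/2
W(K) = 14 + K² + 2*K (W(K) = (K² + (-½*(-4))*K) + 14 = (K² + 2*K) + 14 = 14 + K² + 2*K)
225*b(0) + W(21) = 225*0 + (14 + 21² + 2*21) = 0 + (14 + 441 + 42) = 0 + 497 = 497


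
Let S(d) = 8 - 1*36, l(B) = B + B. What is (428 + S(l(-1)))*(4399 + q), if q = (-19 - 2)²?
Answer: 1936000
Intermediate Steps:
l(B) = 2*B
S(d) = -28 (S(d) = 8 - 36 = -28)
q = 441 (q = (-21)² = 441)
(428 + S(l(-1)))*(4399 + q) = (428 - 28)*(4399 + 441) = 400*4840 = 1936000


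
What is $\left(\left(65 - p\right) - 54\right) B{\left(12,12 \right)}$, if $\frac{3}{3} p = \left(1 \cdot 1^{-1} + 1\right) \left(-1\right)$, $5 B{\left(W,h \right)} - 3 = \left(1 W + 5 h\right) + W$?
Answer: $\frac{1131}{5} \approx 226.2$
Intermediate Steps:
$B{\left(W,h \right)} = \frac{3}{5} + h + \frac{2 W}{5}$ ($B{\left(W,h \right)} = \frac{3}{5} + \frac{\left(1 W + 5 h\right) + W}{5} = \frac{3}{5} + \frac{\left(W + 5 h\right) + W}{5} = \frac{3}{5} + \frac{2 W + 5 h}{5} = \frac{3}{5} + \left(h + \frac{2 W}{5}\right) = \frac{3}{5} + h + \frac{2 W}{5}$)
$p = -2$ ($p = \left(1 \cdot 1^{-1} + 1\right) \left(-1\right) = \left(1 \cdot 1 + 1\right) \left(-1\right) = \left(1 + 1\right) \left(-1\right) = 2 \left(-1\right) = -2$)
$\left(\left(65 - p\right) - 54\right) B{\left(12,12 \right)} = \left(\left(65 - -2\right) - 54\right) \left(\frac{3}{5} + 12 + \frac{2}{5} \cdot 12\right) = \left(\left(65 + 2\right) - 54\right) \left(\frac{3}{5} + 12 + \frac{24}{5}\right) = \left(67 - 54\right) \frac{87}{5} = 13 \cdot \frac{87}{5} = \frac{1131}{5}$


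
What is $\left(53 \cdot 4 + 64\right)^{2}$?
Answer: $76176$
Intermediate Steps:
$\left(53 \cdot 4 + 64\right)^{2} = \left(212 + 64\right)^{2} = 276^{2} = 76176$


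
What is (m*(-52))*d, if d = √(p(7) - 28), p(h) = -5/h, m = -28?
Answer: 208*I*√1407 ≈ 7802.1*I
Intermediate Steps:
d = I*√1407/7 (d = √(-5/7 - 28) = √(-201/7) = I*√1407/7 ≈ 5.3586*I)
(m*(-52))*d = (-28*(-52))*(I*√1407/7) = 1456*(I*√1407/7) = 208*I*√1407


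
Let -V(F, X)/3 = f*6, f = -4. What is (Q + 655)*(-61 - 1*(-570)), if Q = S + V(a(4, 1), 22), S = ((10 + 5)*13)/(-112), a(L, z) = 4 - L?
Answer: 41345561/112 ≈ 3.6916e+5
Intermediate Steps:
V(F, X) = 72 (V(F, X) = -(-12)*6 = -3*(-24) = 72)
S = -195/112 (S = (15*13)*(-1/112) = 195*(-1/112) = -195/112 ≈ -1.7411)
Q = 7869/112 (Q = -195/112 + 72 = 7869/112 ≈ 70.259)
(Q + 655)*(-61 - 1*(-570)) = (7869/112 + 655)*(-61 - 1*(-570)) = 81229*(-61 + 570)/112 = (81229/112)*509 = 41345561/112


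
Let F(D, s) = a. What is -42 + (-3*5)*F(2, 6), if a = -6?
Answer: 48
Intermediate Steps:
F(D, s) = -6
-42 + (-3*5)*F(2, 6) = -42 - 3*5*(-6) = -42 - 15*(-6) = -42 + 90 = 48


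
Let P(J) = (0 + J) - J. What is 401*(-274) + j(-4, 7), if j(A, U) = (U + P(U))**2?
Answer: -109825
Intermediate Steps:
P(J) = 0 (P(J) = J - J = 0)
j(A, U) = U**2 (j(A, U) = (U + 0)**2 = U**2)
401*(-274) + j(-4, 7) = 401*(-274) + 7**2 = -109874 + 49 = -109825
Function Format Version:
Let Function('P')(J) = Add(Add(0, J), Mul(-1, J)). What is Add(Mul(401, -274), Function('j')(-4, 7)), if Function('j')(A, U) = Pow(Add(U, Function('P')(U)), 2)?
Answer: -109825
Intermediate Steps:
Function('P')(J) = 0 (Function('P')(J) = Add(J, Mul(-1, J)) = 0)
Function('j')(A, U) = Pow(U, 2) (Function('j')(A, U) = Pow(Add(U, 0), 2) = Pow(U, 2))
Add(Mul(401, -274), Function('j')(-4, 7)) = Add(Mul(401, -274), Pow(7, 2)) = Add(-109874, 49) = -109825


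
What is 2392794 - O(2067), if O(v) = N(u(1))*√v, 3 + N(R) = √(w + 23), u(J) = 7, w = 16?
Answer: 2392794 + √2067*(3 - √39) ≈ 2.3926e+6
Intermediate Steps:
N(R) = -3 + √39 (N(R) = -3 + √(16 + 23) = -3 + √39)
O(v) = √v*(-3 + √39) (O(v) = (-3 + √39)*√v = √v*(-3 + √39))
2392794 - O(2067) = 2392794 - √2067*(-3 + √39)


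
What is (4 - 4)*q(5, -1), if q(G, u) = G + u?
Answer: 0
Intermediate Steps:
(4 - 4)*q(5, -1) = (4 - 4)*(5 - 1) = 0*4 = 0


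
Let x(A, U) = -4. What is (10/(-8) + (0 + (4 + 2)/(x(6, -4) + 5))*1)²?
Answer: 361/16 ≈ 22.563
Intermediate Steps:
(10/(-8) + (0 + (4 + 2)/(x(6, -4) + 5))*1)² = (10/(-8) + (0 + (4 + 2)/(-4 + 5))*1)² = (10*(-⅛) + (0 + 6/1)*1)² = (-5/4 + (0 + 6*1)*1)² = (-5/4 + (0 + 6)*1)² = (-5/4 + 6*1)² = (-5/4 + 6)² = (19/4)² = 361/16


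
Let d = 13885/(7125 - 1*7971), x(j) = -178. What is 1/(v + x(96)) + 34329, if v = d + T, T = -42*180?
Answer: 225206237811/6560233 ≈ 34329.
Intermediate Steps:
T = -7560
d = -13885/846 (d = 13885/(7125 - 7971) = 13885/(-846) = 13885*(-1/846) = -13885/846 ≈ -16.413)
v = -6409645/846 (v = -13885/846 - 7560 = -6409645/846 ≈ -7576.4)
1/(v + x(96)) + 34329 = 1/(-6409645/846 - 178) + 34329 = 1/(-6560233/846) + 34329 = -846/6560233 + 34329 = 225206237811/6560233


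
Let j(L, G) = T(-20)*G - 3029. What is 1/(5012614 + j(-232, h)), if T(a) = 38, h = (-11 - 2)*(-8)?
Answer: 1/5013537 ≈ 1.9946e-7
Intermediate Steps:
h = 104 (h = -13*(-8) = 104)
j(L, G) = -3029 + 38*G (j(L, G) = 38*G - 3029 = -3029 + 38*G)
1/(5012614 + j(-232, h)) = 1/(5012614 + (-3029 + 38*104)) = 1/(5012614 + (-3029 + 3952)) = 1/(5012614 + 923) = 1/5013537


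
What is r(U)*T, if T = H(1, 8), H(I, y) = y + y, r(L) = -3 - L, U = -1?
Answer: -32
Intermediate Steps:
H(I, y) = 2*y
T = 16 (T = 2*8 = 16)
r(U)*T = (-3 - 1*(-1))*16 = (-3 + 1)*16 = -2*16 = -32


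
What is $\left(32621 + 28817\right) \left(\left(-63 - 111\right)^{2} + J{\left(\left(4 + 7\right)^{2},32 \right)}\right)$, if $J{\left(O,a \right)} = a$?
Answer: $1862062904$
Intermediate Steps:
$\left(32621 + 28817\right) \left(\left(-63 - 111\right)^{2} + J{\left(\left(4 + 7\right)^{2},32 \right)}\right) = \left(32621 + 28817\right) \left(\left(-63 - 111\right)^{2} + 32\right) = 61438 \left(\left(-174\right)^{2} + 32\right) = 61438 \left(30276 + 32\right) = 61438 \cdot 30308 = 1862062904$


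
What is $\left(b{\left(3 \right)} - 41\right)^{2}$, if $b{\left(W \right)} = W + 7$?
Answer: $961$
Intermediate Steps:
$b{\left(W \right)} = 7 + W$
$\left(b{\left(3 \right)} - 41\right)^{2} = \left(\left(7 + 3\right) - 41\right)^{2} = \left(10 - 41\right)^{2} = \left(-31\right)^{2} = 961$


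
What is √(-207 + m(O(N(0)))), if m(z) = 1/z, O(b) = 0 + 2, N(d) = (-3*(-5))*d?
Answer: I*√826/2 ≈ 14.37*I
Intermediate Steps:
N(d) = 15*d
O(b) = 2
m(z) = 1/z
√(-207 + m(O(N(0)))) = √(-207 + 1/2) = √(-207 + ½) = √(-413/2) = I*√826/2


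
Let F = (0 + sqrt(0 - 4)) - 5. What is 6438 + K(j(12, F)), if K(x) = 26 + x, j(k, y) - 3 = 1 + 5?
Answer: 6473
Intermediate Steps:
F = -5 + 2*I (F = (0 + sqrt(-4)) - 5 = (0 + 2*I) - 5 = 2*I - 5 = -5 + 2*I ≈ -5.0 + 2.0*I)
j(k, y) = 9 (j(k, y) = 3 + (1 + 5) = 3 + 6 = 9)
6438 + K(j(12, F)) = 6438 + (26 + 9) = 6438 + 35 = 6473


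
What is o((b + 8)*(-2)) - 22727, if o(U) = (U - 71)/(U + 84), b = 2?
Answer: -1454619/64 ≈ -22728.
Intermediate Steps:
o(U) = (-71 + U)/(84 + U)
o((b + 8)*(-2)) - 22727 = (-71 + (2 + 8)*(-2))/(84 + (2 + 8)*(-2)) - 22727 = (-71 + 10*(-2))/(84 + 10*(-2)) - 22727 = (-71 - 20)/(84 - 20) - 22727 = -91/64 - 22727 = -1454619/64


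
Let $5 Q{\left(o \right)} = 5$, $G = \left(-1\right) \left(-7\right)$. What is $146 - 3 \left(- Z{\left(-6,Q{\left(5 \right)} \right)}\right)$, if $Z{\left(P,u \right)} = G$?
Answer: $167$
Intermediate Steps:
$G = 7$
$Q{\left(o \right)} = 1$ ($Q{\left(o \right)} = \frac{1}{5} \cdot 5 = 1$)
$Z{\left(P,u \right)} = 7$
$146 - 3 \left(- Z{\left(-6,Q{\left(5 \right)} \right)}\right) = 146 - 3 \left(\left(-1\right) 7\right) = 146 - -21 = 146 + 21 = 167$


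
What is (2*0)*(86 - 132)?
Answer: 0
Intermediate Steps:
(2*0)*(86 - 132) = 0*(-46) = 0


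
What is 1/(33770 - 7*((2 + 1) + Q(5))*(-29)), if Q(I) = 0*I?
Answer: 1/34379 ≈ 2.9088e-5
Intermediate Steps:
Q(I) = 0
1/(33770 - 7*((2 + 1) + Q(5))*(-29)) = 1/(33770 - 7*((2 + 1) + 0)*(-29)) = 1/(33770 - 7*(3 + 0)*(-29)) = 1/(33770 - 7*3*(-29)) = 1/(33770 - 21*(-29)) = 1/(33770 + 609) = 1/34379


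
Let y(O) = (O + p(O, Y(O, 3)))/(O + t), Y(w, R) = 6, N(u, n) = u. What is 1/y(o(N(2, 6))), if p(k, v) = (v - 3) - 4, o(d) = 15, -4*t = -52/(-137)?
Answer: 1021/959 ≈ 1.0647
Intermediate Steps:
t = -13/137 (t = -(-13)/(-137) = -(-13)*(-1)/137 = -1/4*52/137 = -13/137 ≈ -0.094890)
p(k, v) = -7 + v (p(k, v) = (-3 + v) - 4 = -7 + v)
y(O) = (-1 + O)/(-13/137 + O) (y(O) = (O + (-7 + 6))/(O - 13/137) = (O - 1)/(-13/137 + O) = (-1 + O)/(-13/137 + O))
1/y(o(N(2, 6))) = 1/(137*(-1 + 15)/(-13 + 137*15)) = 1/(137*14/(-13 + 2055)) = 1/(137*14/2042) = 1/(137*(1/2042)*14) = 1/(959/1021) = 1021/959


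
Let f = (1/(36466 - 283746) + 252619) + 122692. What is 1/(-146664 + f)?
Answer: 247280/56539830159 ≈ 4.3736e-6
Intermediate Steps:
f = 92806904079/247280 (f = (1/(-247280) + 252619) + 122692 = (-1/247280 + 252619) + 122692 = 62467626319/247280 + 122692 = 92806904079/247280 ≈ 3.7531e+5)
1/(-146664 + f) = 1/(-146664 + 92806904079/247280) = 1/(56539830159/247280) = 247280/56539830159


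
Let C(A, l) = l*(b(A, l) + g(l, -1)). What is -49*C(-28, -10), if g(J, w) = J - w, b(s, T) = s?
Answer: -18130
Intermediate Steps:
C(A, l) = l*(1 + A + l) (C(A, l) = l*(A + (l - 1*(-1))) = l*(A + (l + 1)) = l*(A + (1 + l)) = l*(1 + A + l))
-49*C(-28, -10) = -(-490)*(1 - 28 - 10) = -(-490)*(-37) = -49*370 = -18130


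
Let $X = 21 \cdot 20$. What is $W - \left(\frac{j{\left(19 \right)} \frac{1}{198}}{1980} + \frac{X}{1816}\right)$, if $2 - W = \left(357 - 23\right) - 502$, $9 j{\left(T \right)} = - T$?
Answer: $\frac{135974177813}{800937720} \approx 169.77$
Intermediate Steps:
$j{\left(T \right)} = - \frac{T}{9}$ ($j{\left(T \right)} = \frac{\left(-1\right) T}{9} = - \frac{T}{9}$)
$W = 170$ ($W = 2 - \left(\left(357 - 23\right) - 502\right) = 2 - \left(334 - 502\right) = 2 - -168 = 2 + 168 = 170$)
$X = 420$
$W - \left(\frac{j{\left(19 \right)} \frac{1}{198}}{1980} + \frac{X}{1816}\right) = 170 - \left(\frac{\left(- \frac{1}{9}\right) 19 \cdot \frac{1}{198}}{1980} + \frac{420}{1816}\right) = 170 - \left(\left(- \frac{19}{9}\right) \frac{1}{198} \cdot \frac{1}{1980} + 420 \cdot \frac{1}{1816}\right) = 170 - \left(\left(- \frac{19}{1782}\right) \frac{1}{1980} + \frac{105}{454}\right) = 170 - \left(- \frac{19}{3528360} + \frac{105}{454}\right) = 170 - \frac{185234587}{800937720} = \frac{135974177813}{800937720}$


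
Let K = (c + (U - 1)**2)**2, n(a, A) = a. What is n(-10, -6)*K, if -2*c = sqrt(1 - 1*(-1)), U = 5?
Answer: -2565 + 160*sqrt(2) ≈ -2338.7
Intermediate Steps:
c = -sqrt(2)/2 (c = -sqrt(1 - 1*(-1))/2 = -sqrt(1 + 1)/2 = -sqrt(2)/2 ≈ -0.70711)
K = (16 - sqrt(2)/2)**2 (K = (-sqrt(2)/2 + (5 - 1)**2)**2 = (-sqrt(2)/2 + 4**2)**2 = (-sqrt(2)/2 + 16)**2 = (16 - sqrt(2)/2)**2 ≈ 233.87)
n(-10, -6)*K = -5*(-32 + sqrt(2))**2/2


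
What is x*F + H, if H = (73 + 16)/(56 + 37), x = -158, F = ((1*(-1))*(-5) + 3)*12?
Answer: -1410535/93 ≈ -15167.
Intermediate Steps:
F = 96 (F = (-1*(-5) + 3)*12 = (5 + 3)*12 = 8*12 = 96)
H = 89/93 ≈ 0.95699
x*F + H = -158*96 + 89/93 = -15168 + 89/93 = -1410535/93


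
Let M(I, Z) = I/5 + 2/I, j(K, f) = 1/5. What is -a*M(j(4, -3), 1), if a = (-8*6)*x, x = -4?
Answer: -48192/25 ≈ -1927.7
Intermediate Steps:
j(K, f) = ⅕ (j(K, f) = 1*(⅕) = ⅕)
a = 192 (a = -8*6*(-4) = -48*(-4) = 192)
M(I, Z) = 2/I + I/5 (M(I, Z) = I*(⅕) + 2/I = I/5 + 2/I = 2/I + I/5)
-a*M(j(4, -3), 1) = -192*(2/(⅕) + (⅕)*(⅕)) = -192*(2*5 + 1/25) = -192*(10 + 1/25) = -192*251/25 = -1*48192/25 = -48192/25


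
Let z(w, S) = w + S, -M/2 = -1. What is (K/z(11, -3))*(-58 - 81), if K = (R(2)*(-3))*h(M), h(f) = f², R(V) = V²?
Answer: 834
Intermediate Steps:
M = 2 (M = -2*(-1) = 2)
z(w, S) = S + w
K = -48 (K = (2²*(-3))*2² = (4*(-3))*4 = -12*4 = -48)
(K/z(11, -3))*(-58 - 81) = (-48/(-3 + 11))*(-58 - 81) = (-48/8)*(-139) = ((⅛)*(-48))*(-139) = -6*(-139) = 834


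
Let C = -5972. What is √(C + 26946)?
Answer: √20974 ≈ 144.82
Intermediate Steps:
√(C + 26946) = √(-5972 + 26946) = √20974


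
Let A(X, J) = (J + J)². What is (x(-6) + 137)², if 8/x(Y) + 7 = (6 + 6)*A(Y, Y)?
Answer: 55594566225/2961841 ≈ 18770.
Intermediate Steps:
A(X, J) = 4*J² (A(X, J) = (2*J)² = 4*J²)
x(Y) = 8/(-7 + 48*Y²) (x(Y) = 8/(-7 + (6 + 6)*(4*Y²)) = 8/(-7 + 12*(4*Y²)) = 8/(-7 + 48*Y²))
(x(-6) + 137)² = (8/(-7 + 48*(-6)²) + 137)² = (8/(-7 + 48*36) + 137)² = (8/(-7 + 1728) + 137)² = (8/1721 + 137)² = (235785/1721)² = 55594566225/2961841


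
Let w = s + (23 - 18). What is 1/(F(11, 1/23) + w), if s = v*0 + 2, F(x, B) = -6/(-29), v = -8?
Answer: 29/209 ≈ 0.13876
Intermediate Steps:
F(x, B) = 6/29 (F(x, B) = -6*(-1/29) = 6/29)
s = 2 (s = -8*0 + 2 = 0 + 2 = 2)
w = 7 (w = 2 + (23 - 18) = 2 + 5 = 7)
1/(F(11, 1/23) + w) = 1/(6/29 + 7) = 1/(209/29) = 29/209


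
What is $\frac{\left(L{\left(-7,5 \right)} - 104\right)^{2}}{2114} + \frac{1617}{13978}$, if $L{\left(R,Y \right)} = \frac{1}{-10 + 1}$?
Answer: $\frac{3137284015}{598377213} \approx 5.243$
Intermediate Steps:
$L{\left(R,Y \right)} = - \frac{1}{9}$ ($L{\left(R,Y \right)} = \frac{1}{-9} = - \frac{1}{9}$)
$\frac{\left(L{\left(-7,5 \right)} - 104\right)^{2}}{2114} + \frac{1617}{13978} = \frac{\left(- \frac{1}{9} - 104\right)^{2}}{2114} + \frac{1617}{13978} = \left(- \frac{937}{9}\right)^{2} \cdot \frac{1}{2114} + 1617 \cdot \frac{1}{13978} = \frac{877969}{81} \cdot \frac{1}{2114} + \frac{1617}{13978} = \frac{877969}{171234} + \frac{1617}{13978} = \frac{3137284015}{598377213}$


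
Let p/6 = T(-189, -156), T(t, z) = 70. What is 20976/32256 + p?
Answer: 282677/672 ≈ 420.65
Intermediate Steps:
p = 420 (p = 6*70 = 420)
20976/32256 + p = 20976/32256 + 420 = 20976*(1/32256) + 420 = 437/672 + 420 = 282677/672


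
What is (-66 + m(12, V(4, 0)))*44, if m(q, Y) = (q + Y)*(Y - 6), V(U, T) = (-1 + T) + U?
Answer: -4884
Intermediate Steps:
V(U, T) = -1 + T + U
m(q, Y) = (-6 + Y)*(Y + q) (m(q, Y) = (Y + q)*(-6 + Y) = (-6 + Y)*(Y + q))
(-66 + m(12, V(4, 0)))*44 = (-66 + ((-1 + 0 + 4)² - 6*(-1 + 0 + 4) - 6*12 + (-1 + 0 + 4)*12))*44 = (-66 + (3² - 6*3 - 72 + 3*12))*44 = (-66 + (9 - 18 - 72 + 36))*44 = (-66 - 45)*44 = -111*44 = -4884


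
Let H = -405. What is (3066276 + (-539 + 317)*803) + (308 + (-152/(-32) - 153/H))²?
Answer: 96748311769/32400 ≈ 2.9861e+6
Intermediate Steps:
(3066276 + (-539 + 317)*803) + (308 + (-152/(-32) - 153/H))² = (3066276 + (-539 + 317)*803) + (308 + (-152/(-32) - 153/(-405)))² = (3066276 - 222*803) + (308 + (-152*(-1/32) - 153*(-1/405)))² = (3066276 - 178266) + (308 + (19/4 + 17/45))² = 2888010 + (308 + 923/180)² = 2888010 + (56363/180)² = 2888010 + 3176787769/32400 = 96748311769/32400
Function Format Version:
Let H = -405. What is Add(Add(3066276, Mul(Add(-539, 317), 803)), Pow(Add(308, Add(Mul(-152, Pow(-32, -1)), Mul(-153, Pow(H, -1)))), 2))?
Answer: Rational(96748311769, 32400) ≈ 2.9861e+6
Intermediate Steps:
Add(Add(3066276, Mul(Add(-539, 317), 803)), Pow(Add(308, Add(Mul(-152, Pow(-32, -1)), Mul(-153, Pow(H, -1)))), 2)) = Add(Add(3066276, Mul(Add(-539, 317), 803)), Pow(Add(308, Add(Mul(-152, Pow(-32, -1)), Mul(-153, Pow(-405, -1)))), 2)) = Add(Add(3066276, Mul(-222, 803)), Pow(Add(308, Add(Mul(-152, Rational(-1, 32)), Mul(-153, Rational(-1, 405)))), 2)) = Add(Add(3066276, -178266), Pow(Add(308, Add(Rational(19, 4), Rational(17, 45))), 2)) = Add(2888010, Pow(Add(308, Rational(923, 180)), 2)) = Add(2888010, Pow(Rational(56363, 180), 2)) = Add(2888010, Rational(3176787769, 32400)) = Rational(96748311769, 32400)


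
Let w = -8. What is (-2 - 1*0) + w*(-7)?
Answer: 54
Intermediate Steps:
(-2 - 1*0) + w*(-7) = (-2 - 1*0) - 8*(-7) = (-2 + 0) + 56 = -2 + 56 = 54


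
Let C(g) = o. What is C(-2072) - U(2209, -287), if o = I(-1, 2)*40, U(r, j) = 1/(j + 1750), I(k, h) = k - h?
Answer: -175561/1463 ≈ -120.00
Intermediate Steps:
U(r, j) = 1/(1750 + j)
o = -120 (o = (-1 - 1*2)*40 = (-1 - 2)*40 = -3*40 = -120)
C(g) = -120
C(-2072) - U(2209, -287) = -120 - 1/(1750 - 287) = -120 - 1/1463 = -175561/1463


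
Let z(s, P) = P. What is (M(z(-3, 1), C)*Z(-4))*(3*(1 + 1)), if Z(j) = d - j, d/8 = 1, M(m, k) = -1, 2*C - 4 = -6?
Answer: -72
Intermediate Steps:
C = -1 (C = 2 + (½)*(-6) = 2 - 3 = -1)
d = 8 (d = 8*1 = 8)
Z(j) = 8 - j
(M(z(-3, 1), C)*Z(-4))*(3*(1 + 1)) = (-(8 - 1*(-4)))*(3*(1 + 1)) = (-(8 + 4))*(3*2) = -1*12*6 = -12*6 = -72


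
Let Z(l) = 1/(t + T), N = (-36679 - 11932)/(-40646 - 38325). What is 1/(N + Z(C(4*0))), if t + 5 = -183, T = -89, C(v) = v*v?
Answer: 21874967/13386276 ≈ 1.6341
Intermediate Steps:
C(v) = v²
t = -188 (t = -5 - 183 = -188)
N = 48611/78971 (N = -48611/(-78971) = -48611*(-1/78971) = 48611/78971 ≈ 0.61555)
Z(l) = -1/277 (Z(l) = 1/(-188 - 89) = 1/(-277) = -1/277)
1/(N + Z(C(4*0))) = 1/(48611/78971 - 1/277) = 1/(13386276/21874967) = 21874967/13386276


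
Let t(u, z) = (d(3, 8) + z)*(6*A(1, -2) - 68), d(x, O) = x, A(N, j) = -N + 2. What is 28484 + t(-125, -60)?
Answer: 32018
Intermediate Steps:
A(N, j) = 2 - N
t(u, z) = -186 - 62*z (t(u, z) = (3 + z)*(6*(2 - 1*1) - 68) = (3 + z)*(6*(2 - 1) - 68) = (3 + z)*(6*1 - 68) = (3 + z)*(6 - 68) = (3 + z)*(-62) = -186 - 62*z)
28484 + t(-125, -60) = 28484 + (-186 - 62*(-60)) = 28484 + (-186 + 3720) = 28484 + 3534 = 32018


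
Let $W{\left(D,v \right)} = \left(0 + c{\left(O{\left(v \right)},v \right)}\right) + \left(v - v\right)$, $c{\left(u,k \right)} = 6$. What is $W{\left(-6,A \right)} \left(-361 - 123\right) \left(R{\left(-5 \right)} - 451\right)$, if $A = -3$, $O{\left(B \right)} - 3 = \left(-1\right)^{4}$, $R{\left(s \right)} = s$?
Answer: $1324224$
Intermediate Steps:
$O{\left(B \right)} = 4$ ($O{\left(B \right)} = 3 + \left(-1\right)^{4} = 3 + 1 = 4$)
$W{\left(D,v \right)} = 6$ ($W{\left(D,v \right)} = \left(0 + 6\right) + \left(v - v\right) = 6 + 0 = 6$)
$W{\left(-6,A \right)} \left(-361 - 123\right) \left(R{\left(-5 \right)} - 451\right) = 6 \left(-361 - 123\right) \left(-5 - 451\right) = 6 \left(\left(-484\right) \left(-456\right)\right) = 6 \cdot 220704 = 1324224$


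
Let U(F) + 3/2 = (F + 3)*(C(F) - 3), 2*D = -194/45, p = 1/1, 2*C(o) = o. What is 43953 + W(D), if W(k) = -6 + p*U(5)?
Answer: 87883/2 ≈ 43942.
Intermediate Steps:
C(o) = o/2
p = 1
D = -97/45 (D = (-194/45)/2 = (-194*1/45)/2 = (½)*(-194/45) = -97/45 ≈ -2.1556)
U(F) = -3/2 + (-3 + F/2)*(3 + F) (U(F) = -3/2 + (F + 3)*(F/2 - 3) = -3/2 + (3 + F)*(-3 + F/2) = -3/2 + (-3 + F/2)*(3 + F))
W(k) = -23/2 (W(k) = -6 + 1*(-21/2 + (½)*5² - 3/2*5) = -6 + 1*(-21/2 + (½)*25 - 15/2) = -6 + 1*(-21/2 + 25/2 - 15/2) = -6 + 1*(-11/2) = -6 - 11/2 = -23/2)
43953 + W(D) = 43953 - 23/2 = 87883/2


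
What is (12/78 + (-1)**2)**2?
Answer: 225/169 ≈ 1.3314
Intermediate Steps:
(12/78 + (-1)**2)**2 = (12*(1/78) + 1)**2 = (2/13 + 1)**2 = (15/13)**2 = 225/169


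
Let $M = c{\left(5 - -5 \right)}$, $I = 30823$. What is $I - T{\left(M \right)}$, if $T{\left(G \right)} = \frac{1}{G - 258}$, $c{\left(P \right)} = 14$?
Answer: $\frac{7520813}{244} \approx 30823.0$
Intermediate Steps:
$M = 14$
$T{\left(G \right)} = \frac{1}{-258 + G}$
$I - T{\left(M \right)} = 30823 - \frac{1}{-258 + 14} = 30823 - \frac{1}{-244} = 30823 - - \frac{1}{244} = 30823 + \frac{1}{244} = \frac{7520813}{244}$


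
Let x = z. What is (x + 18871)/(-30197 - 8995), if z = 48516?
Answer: -67387/39192 ≈ -1.7194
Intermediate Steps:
x = 48516
(x + 18871)/(-30197 - 8995) = (48516 + 18871)/(-30197 - 8995) = 67387/(-39192) = 67387*(-1/39192) = -67387/39192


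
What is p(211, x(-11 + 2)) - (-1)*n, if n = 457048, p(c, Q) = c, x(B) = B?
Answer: 457259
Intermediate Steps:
p(211, x(-11 + 2)) - (-1)*n = 211 - (-1)*457048 = 211 - 1*(-457048) = 211 + 457048 = 457259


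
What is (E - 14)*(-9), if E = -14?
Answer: 252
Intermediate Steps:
(E - 14)*(-9) = (-14 - 14)*(-9) = -28*(-9) = 252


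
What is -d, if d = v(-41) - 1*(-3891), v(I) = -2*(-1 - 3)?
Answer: -3899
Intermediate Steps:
v(I) = 8 (v(I) = -2*(-4) = 8)
d = 3899 (d = 8 - 1*(-3891) = 8 + 3891 = 3899)
-d = -1*3899 = -3899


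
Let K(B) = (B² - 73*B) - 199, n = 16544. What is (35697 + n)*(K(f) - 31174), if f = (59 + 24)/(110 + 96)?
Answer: -69615619636213/42436 ≈ -1.6405e+9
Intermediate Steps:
f = 83/206 ≈ 0.40291
K(B) = -199 + B² - 73*B
(35697 + n)*(K(f) - 31174) = (35697 + 16544)*((-199 + (83/206)² - 73*83/206) - 31174) = 52241*((-199 + 6889/42436 - 6059/206) - 31174) = 52241*(-9686029/42436 - 31174) = 52241*(-1332585893/42436) = -69615619636213/42436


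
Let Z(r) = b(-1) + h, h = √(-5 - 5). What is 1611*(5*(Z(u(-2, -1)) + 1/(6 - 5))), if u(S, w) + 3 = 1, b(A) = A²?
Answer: 16110 + 8055*I*√10 ≈ 16110.0 + 25472.0*I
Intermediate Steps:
h = I*√10 (h = √(-10) = I*√10 ≈ 3.1623*I)
u(S, w) = -2 (u(S, w) = -3 + 1 = -2)
Z(r) = 1 + I*√10 (Z(r) = (-1)² + I*√10 = 1 + I*√10)
1611*(5*(Z(u(-2, -1)) + 1/(6 - 5))) = 1611*(5*((1 + I*√10) + 1/(6 - 5))) = 1611*(5*((1 + I*√10) + 1/1)) = 1611*(5*((1 + I*√10) + 1)) = 1611*(5*(2 + I*√10)) = 1611*(10 + 5*I*√10) = 16110 + 8055*I*√10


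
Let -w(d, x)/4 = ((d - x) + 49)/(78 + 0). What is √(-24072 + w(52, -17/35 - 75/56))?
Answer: I*√406905915/130 ≈ 155.17*I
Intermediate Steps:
w(d, x) = -98/39 - 2*d/39 + 2*x/39 (w(d, x) = -4*((d - x) + 49)/(78 + 0) = -4*(49 + d - x)/78 = -4*(49/78 - x/78 + d/78) = -98/39 - 2*d/39 + 2*x/39)
√(-24072 + w(52, -17/35 - 75/56)) = √(-24072 + (-98/39 - 2/39*52 + 2*(-17/35 - 75/56)/39)) = √(-24072 + (-98/39 - 8/3 + 2*(-17*1/35 - 75*1/56)/39)) = √(-24072 + (-98/39 - 8/3 + 2*(-17/35 - 75/56)/39)) = √(-24072 + (-98/39 - 8/3 + (2/39)*(-73/40))) = √(-24072 + (-98/39 - 8/3 - 73/780)) = √(-24072 - 1371/260) = √(-6260091/260) = I*√406905915/130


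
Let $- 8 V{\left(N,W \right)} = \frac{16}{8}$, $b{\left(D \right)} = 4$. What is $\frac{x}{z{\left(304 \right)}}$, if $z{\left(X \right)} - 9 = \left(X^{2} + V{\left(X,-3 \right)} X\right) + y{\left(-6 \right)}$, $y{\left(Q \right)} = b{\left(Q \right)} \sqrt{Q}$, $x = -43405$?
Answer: $- \frac{1336136115}{2842779299} + \frac{173620 i \sqrt{6}}{8528337897} \approx -0.47001 + 4.9867 \cdot 10^{-5} i$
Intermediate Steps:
$V{\left(N,W \right)} = - \frac{1}{4}$ ($V{\left(N,W \right)} = - \frac{16 \cdot \frac{1}{8}}{8} = \left(- \frac{1}{8}\right) 2 = - \frac{1}{4}$)
$y{\left(Q \right)} = 4 \sqrt{Q}$
$z{\left(X \right)} = 9 + X^{2} - \frac{X}{4} + 4 i \sqrt{6}$ ($z{\left(X \right)} = 9 + \left(\left(X^{2} - \frac{X}{4}\right) + 4 \sqrt{-6}\right) = 9 + \left(\left(X^{2} - \frac{X}{4}\right) + 4 i \sqrt{6}\right) = 9 + \left(X^{2} - \frac{X}{4} + 4 i \sqrt{6}\right) = 9 + X^{2} - \frac{X}{4} + 4 i \sqrt{6}$)
$\frac{x}{z{\left(304 \right)}} = - \frac{43405}{9 + 304^{2} - 76 + 4 i \sqrt{6}} = - \frac{43405}{9 + 92416 - 76 + 4 i \sqrt{6}} = - \frac{43405}{92349 + 4 i \sqrt{6}}$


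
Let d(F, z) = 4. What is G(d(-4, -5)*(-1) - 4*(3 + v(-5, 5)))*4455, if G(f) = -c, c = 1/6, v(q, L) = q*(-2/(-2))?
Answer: -1485/2 ≈ -742.50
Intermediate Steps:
v(q, L) = q (v(q, L) = q*(-2*(-½)) = q*1 = q)
c = ⅙ ≈ 0.16667
G(f) = -⅙ (G(f) = -1*⅙ = -⅙)
G(d(-4, -5)*(-1) - 4*(3 + v(-5, 5)))*4455 = -⅙*4455 = -1485/2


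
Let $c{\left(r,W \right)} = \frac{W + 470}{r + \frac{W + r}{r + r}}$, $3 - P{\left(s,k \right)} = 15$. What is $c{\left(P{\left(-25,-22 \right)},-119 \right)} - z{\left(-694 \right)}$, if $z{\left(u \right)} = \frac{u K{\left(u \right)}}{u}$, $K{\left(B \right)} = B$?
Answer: $\frac{100534}{157} \approx 640.34$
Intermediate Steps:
$P{\left(s,k \right)} = -12$ ($P{\left(s,k \right)} = 3 - 15 = -12$)
$c{\left(r,W \right)} = \frac{470 + W}{r + \frac{W + r}{2 r}}$
$z{\left(u \right)} = u$ ($z{\left(u \right)} = \frac{u u}{u} = \frac{u^{2}}{u} = u$)
$c{\left(P{\left(-25,-22 \right)},-119 \right)} - z{\left(-694 \right)} = 2 \left(-12\right) \frac{1}{-119 - 12 + 2 \left(-12\right)^{2}} \left(470 - 119\right) - -694 = 2 \left(-12\right) \frac{1}{-119 - 12 + 2 \cdot 144} \cdot 351 + 694 = 2 \left(-12\right) \frac{1}{-119 - 12 + 288} \cdot 351 + 694 = 2 \left(-12\right) \frac{1}{157} \cdot 351 + 694 = - \frac{8424}{157} + 694 = \frac{100534}{157}$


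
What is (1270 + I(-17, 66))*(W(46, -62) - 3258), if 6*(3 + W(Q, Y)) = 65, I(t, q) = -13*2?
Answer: -12129622/3 ≈ -4.0432e+6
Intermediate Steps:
I(t, q) = -26
W(Q, Y) = 47/6 (W(Q, Y) = -3 + (1/6)*65 = -3 + 65/6 = 47/6)
(1270 + I(-17, 66))*(W(46, -62) - 3258) = (1270 - 26)*(47/6 - 3258) = 1244*(-19501/6) = -12129622/3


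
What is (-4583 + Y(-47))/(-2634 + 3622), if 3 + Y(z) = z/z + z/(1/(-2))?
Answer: -4491/988 ≈ -4.5455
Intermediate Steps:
Y(z) = -2 - 2*z (Y(z) = -3 + (z/z + z/(1/(-2))) = -3 + (1 + z/(-1/2)) = -3 + (1 + z*(-2)) = -3 + (1 - 2*z) = -2 - 2*z)
(-4583 + Y(-47))/(-2634 + 3622) = (-4583 + (-2 - 2*(-47)))/(-2634 + 3622) = (-4583 + (-2 + 94))/988 = (-4583 + 92)*(1/988) = -4491*1/988 = -4491/988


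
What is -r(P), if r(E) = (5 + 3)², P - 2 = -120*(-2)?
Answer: -64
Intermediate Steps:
P = 242 (P = 2 - 120*(-2) = 2 - 10*(-24) = 2 + 240 = 242)
r(E) = 64 (r(E) = 8² = 64)
-r(P) = -1*64 = -64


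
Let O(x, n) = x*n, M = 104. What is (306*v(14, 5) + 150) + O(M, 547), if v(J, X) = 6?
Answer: 58874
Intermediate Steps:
O(x, n) = n*x
(306*v(14, 5) + 150) + O(M, 547) = (306*6 + 150) + 547*104 = (1836 + 150) + 56888 = 1986 + 56888 = 58874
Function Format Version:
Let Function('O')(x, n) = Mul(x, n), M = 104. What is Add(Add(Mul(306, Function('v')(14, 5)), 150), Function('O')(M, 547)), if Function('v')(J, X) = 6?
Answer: 58874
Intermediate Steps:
Function('O')(x, n) = Mul(n, x)
Add(Add(Mul(306, Function('v')(14, 5)), 150), Function('O')(M, 547)) = Add(Add(Mul(306, 6), 150), Mul(547, 104)) = Add(Add(1836, 150), 56888) = Add(1986, 56888) = 58874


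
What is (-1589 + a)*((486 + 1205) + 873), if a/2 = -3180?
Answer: -20381236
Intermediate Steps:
a = -6360 (a = 2*(-3180) = -6360)
(-1589 + a)*((486 + 1205) + 873) = (-1589 - 6360)*((486 + 1205) + 873) = -7949*(1691 + 873) = -7949*2564 = -20381236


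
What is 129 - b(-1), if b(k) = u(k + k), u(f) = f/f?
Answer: 128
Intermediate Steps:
u(f) = 1
b(k) = 1
129 - b(-1) = 129 - 1*1 = 129 - 1 = 128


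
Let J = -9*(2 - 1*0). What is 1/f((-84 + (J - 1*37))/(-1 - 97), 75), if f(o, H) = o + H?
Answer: 98/7489 ≈ 0.013086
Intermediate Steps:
J = -18 (J = -9*(2 + 0) = -9*2 = -18)
f(o, H) = H + o
1/f((-84 + (J - 1*37))/(-1 - 97), 75) = 1/(75 + (-84 + (-18 - 1*37))/(-1 - 97)) = 1/(75 + (-84 + (-18 - 37))/(-98)) = 1/(75 + (-84 - 55)*(-1/98)) = 1/(75 - 139*(-1/98)) = 1/(75 + 139/98) = 1/(7489/98) = 98/7489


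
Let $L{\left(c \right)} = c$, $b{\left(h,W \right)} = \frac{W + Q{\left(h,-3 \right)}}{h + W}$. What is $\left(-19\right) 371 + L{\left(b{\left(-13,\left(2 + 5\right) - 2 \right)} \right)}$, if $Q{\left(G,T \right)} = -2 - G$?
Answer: $-7051$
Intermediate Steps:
$b{\left(h,W \right)} = \frac{-2 + W - h}{W + h}$ ($b{\left(h,W \right)} = \frac{W - \left(2 + h\right)}{h + W} = \frac{-2 + W - h}{W + h}$)
$\left(-19\right) 371 + L{\left(b{\left(-13,\left(2 + 5\right) - 2 \right)} \right)} = \left(-19\right) 371 + \frac{-2 + \left(\left(2 + 5\right) - 2\right) - -13}{\left(\left(2 + 5\right) - 2\right) - 13} = -7049 + \frac{-2 + \left(7 - 2\right) + 13}{\left(7 - 2\right) - 13} = -7049 + \frac{-2 + 5 + 13}{5 - 13} = -7049 + \frac{1}{-8} \cdot 16 = -7049 - 2 = -7051$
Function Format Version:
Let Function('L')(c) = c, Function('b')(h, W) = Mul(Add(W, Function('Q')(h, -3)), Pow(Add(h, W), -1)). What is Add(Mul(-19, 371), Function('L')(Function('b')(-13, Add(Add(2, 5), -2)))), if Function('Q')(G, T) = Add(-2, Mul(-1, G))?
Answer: -7051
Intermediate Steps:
Function('b')(h, W) = Mul(Pow(Add(W, h), -1), Add(-2, W, Mul(-1, h))) (Function('b')(h, W) = Mul(Add(W, Add(-2, Mul(-1, h))), Pow(Add(h, W), -1)) = Mul(Add(-2, W, Mul(-1, h)), Pow(Add(W, h), -1)) = Mul(Pow(Add(W, h), -1), Add(-2, W, Mul(-1, h))))
Add(Mul(-19, 371), Function('L')(Function('b')(-13, Add(Add(2, 5), -2)))) = Add(Mul(-19, 371), Mul(Pow(Add(Add(Add(2, 5), -2), -13), -1), Add(-2, Add(Add(2, 5), -2), Mul(-1, -13)))) = Add(-7049, Mul(Pow(Add(Add(7, -2), -13), -1), Add(-2, Add(7, -2), 13))) = Add(-7049, Mul(Pow(Add(5, -13), -1), Add(-2, 5, 13))) = Add(-7049, Mul(Pow(-8, -1), 16)) = Add(-7049, Mul(Rational(-1, 8), 16)) = Add(-7049, -2) = -7051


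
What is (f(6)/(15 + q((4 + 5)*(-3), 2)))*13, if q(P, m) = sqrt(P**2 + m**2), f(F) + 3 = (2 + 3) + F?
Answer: -390/127 + 26*sqrt(733)/127 ≈ 2.4718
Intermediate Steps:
f(F) = 2 + F (f(F) = -3 + ((2 + 3) + F) = -3 + (5 + F) = 2 + F)
(f(6)/(15 + q((4 + 5)*(-3), 2)))*13 = ((2 + 6)/(15 + sqrt(((4 + 5)*(-3))**2 + 2**2)))*13 = (8/(15 + sqrt((9*(-3))**2 + 4)))*13 = (8/(15 + sqrt((-27)**2 + 4)))*13 = (8/(15 + sqrt(729 + 4)))*13 = (8/(15 + sqrt(733)))*13 = 104/(15 + sqrt(733))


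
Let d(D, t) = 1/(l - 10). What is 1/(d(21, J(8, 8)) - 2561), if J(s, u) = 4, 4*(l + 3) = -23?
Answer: -75/192079 ≈ -0.00039046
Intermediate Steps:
l = -35/4 (l = -3 + (¼)*(-23) = -3 - 23/4 = -35/4 ≈ -8.7500)
d(D, t) = -4/75 (d(D, t) = 1/(-35/4 - 10) = 1/(-75/4) = -4/75)
1/(d(21, J(8, 8)) - 2561) = 1/(-4/75 - 2561) = 1/(-192079/75) = -75/192079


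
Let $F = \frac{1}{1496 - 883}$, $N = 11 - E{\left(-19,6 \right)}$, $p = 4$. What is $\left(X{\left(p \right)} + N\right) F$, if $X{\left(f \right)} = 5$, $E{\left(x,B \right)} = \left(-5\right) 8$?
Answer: $\frac{56}{613} \approx 0.091354$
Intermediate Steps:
$E{\left(x,B \right)} = -40$
$N = 51$ ($N = 11 - -40 = 11 + 40 = 51$)
$F = \frac{1}{613} \approx 0.0016313$
$\left(X{\left(p \right)} + N\right) F = \left(5 + 51\right) \frac{1}{613} = 56 \cdot \frac{1}{613} = \frac{56}{613}$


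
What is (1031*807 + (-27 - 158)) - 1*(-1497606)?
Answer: 2329438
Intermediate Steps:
(1031*807 + (-27 - 158)) - 1*(-1497606) = (832017 - 185) + 1497606 = 831832 + 1497606 = 2329438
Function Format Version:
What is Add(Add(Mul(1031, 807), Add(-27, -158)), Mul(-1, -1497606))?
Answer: 2329438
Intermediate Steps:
Add(Add(Mul(1031, 807), Add(-27, -158)), Mul(-1, -1497606)) = Add(Add(832017, -185), 1497606) = Add(831832, 1497606) = 2329438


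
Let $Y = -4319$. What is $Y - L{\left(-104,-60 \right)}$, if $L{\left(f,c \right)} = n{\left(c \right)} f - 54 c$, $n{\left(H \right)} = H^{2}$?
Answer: $366841$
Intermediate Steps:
$L{\left(f,c \right)} = - 54 c + f c^{2}$ ($L{\left(f,c \right)} = c^{2} f - 54 c = f c^{2} - 54 c = - 54 c + f c^{2}$)
$Y - L{\left(-104,-60 \right)} = -4319 - - 60 \left(-54 - -6240\right) = -4319 - - 60 \left(-54 + 6240\right) = -4319 - \left(-60\right) 6186 = -4319 - -371160 = -4319 + 371160 = 366841$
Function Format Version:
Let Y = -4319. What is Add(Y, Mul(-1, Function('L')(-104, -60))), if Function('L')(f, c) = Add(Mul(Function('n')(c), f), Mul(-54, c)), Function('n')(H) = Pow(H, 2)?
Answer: 366841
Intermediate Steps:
Function('L')(f, c) = Add(Mul(-54, c), Mul(f, Pow(c, 2))) (Function('L')(f, c) = Add(Mul(Pow(c, 2), f), Mul(-54, c)) = Add(Mul(f, Pow(c, 2)), Mul(-54, c)) = Add(Mul(-54, c), Mul(f, Pow(c, 2))))
Add(Y, Mul(-1, Function('L')(-104, -60))) = Add(-4319, Mul(-1, Mul(-60, Add(-54, Mul(-60, -104))))) = Add(-4319, Mul(-1, Mul(-60, Add(-54, 6240)))) = Add(-4319, Mul(-1, Mul(-60, 6186))) = Add(-4319, Mul(-1, -371160)) = Add(-4319, 371160) = 366841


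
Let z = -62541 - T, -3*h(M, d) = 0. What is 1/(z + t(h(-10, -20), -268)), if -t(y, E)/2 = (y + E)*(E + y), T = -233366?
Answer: 1/27177 ≈ 3.6796e-5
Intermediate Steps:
h(M, d) = 0 (h(M, d) = -1/3*0 = 0)
z = 170825 (z = -62541 - 1*(-233366) = -62541 + 233366 = 170825)
t(y, E) = -2*(E + y)**2 (t(y, E) = -2*(y + E)*(E + y) = -2*(E + y)*(E + y) = -2*(E + y)**2)
1/(z + t(h(-10, -20), -268)) = 1/(170825 - 2*(-268 + 0)**2) = 1/(170825 - 2*(-268)**2) = 1/(170825 - 2*71824) = 1/(170825 - 143648) = 1/27177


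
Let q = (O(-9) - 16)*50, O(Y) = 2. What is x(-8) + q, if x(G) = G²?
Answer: -636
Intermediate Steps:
q = -700 (q = (2 - 16)*50 = -14*50 = -700)
x(-8) + q = (-8)² - 700 = 64 - 700 = -636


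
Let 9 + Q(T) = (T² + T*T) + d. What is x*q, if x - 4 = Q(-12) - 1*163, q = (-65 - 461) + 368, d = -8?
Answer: -17696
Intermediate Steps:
q = -158 (q = -526 + 368 = -158)
Q(T) = -17 + 2*T² (Q(T) = -9 + ((T² + T*T) - 8) = -9 + ((T² + T²) - 8) = -9 + (2*T² - 8) = -9 + (-8 + 2*T²) = -17 + 2*T²)
x = 112 (x = 4 + ((-17 + 2*(-12)²) - 1*163) = 4 + ((-17 + 2*144) - 163) = 4 + ((-17 + 288) - 163) = 4 + (271 - 163) = 4 + 108 = 112)
x*q = 112*(-158) = -17696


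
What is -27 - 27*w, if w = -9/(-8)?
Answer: -459/8 ≈ -57.375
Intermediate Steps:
w = 9/8 (w = -9*(-⅛) = 9/8 ≈ 1.1250)
-27 - 27*w = -27 - 27*9/8 = -27 - 243/8 = -459/8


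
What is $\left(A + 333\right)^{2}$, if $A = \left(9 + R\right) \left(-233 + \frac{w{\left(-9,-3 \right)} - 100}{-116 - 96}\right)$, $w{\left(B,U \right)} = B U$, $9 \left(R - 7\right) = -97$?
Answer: $\frac{314652561721}{404496} \approx 7.7789 \cdot 10^{5}$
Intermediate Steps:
$R = - \frac{34}{9}$ ($R = 7 + \frac{1}{9} \left(-97\right) = 7 - \frac{97}{9} = - \frac{34}{9} \approx -3.7778$)
$A = - \frac{772727}{636}$ ($A = \left(9 - \frac{34}{9}\right) \left(-233 + \frac{\left(-9\right) \left(-3\right) - 100}{-116 - 96}\right) = \frac{47 \left(-233 + \frac{27 - 100}{-212}\right)}{9} = \frac{47 \left(-233 - - \frac{73}{212}\right)}{9} = \frac{47 \left(-233 + \frac{73}{212}\right)}{9} = \frac{47}{9} \left(- \frac{49323}{212}\right) = - \frac{772727}{636} \approx -1215.0$)
$\left(A + 333\right)^{2} = \left(- \frac{772727}{636} + 333\right)^{2} = \left(- \frac{560939}{636}\right)^{2} = \frac{314652561721}{404496}$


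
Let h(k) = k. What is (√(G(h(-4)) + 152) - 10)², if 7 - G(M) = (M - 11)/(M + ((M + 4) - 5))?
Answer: 772/3 - 40*√354/3 ≈ 6.4682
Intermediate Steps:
G(M) = 7 - (-11 + M)/(-1 + 2*M) (G(M) = 7 - (M - 11)/(M + ((M + 4) - 5)) = 7 - (-11 + M)/(M + ((4 + M) - 5)) = 7 - (-11 + M)/(M + (-1 + M)) = 7 - (-11 + M)/(-1 + 2*M))
(√(G(h(-4)) + 152) - 10)² = (√((4 + 13*(-4))/(-1 + 2*(-4)) + 152) - 10)² = (√((4 - 52)/(-1 - 8) + 152) - 10)² = (√(-48/(-9) + 152) - 10)² = (√(-⅑*(-48) + 152) - 10)² = (√(16/3 + 152) - 10)² = (√(472/3) - 10)² = (2*√354/3 - 10)² = (-10 + 2*√354/3)²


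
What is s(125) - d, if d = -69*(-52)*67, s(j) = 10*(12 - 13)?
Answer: -240406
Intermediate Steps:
s(j) = -10 (s(j) = 10*(-1) = -10)
d = 240396 (d = 3588*67 = 240396)
s(125) - d = -10 - 1*240396 = -10 - 240396 = -240406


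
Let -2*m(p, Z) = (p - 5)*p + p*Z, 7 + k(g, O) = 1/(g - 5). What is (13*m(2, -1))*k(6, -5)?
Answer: -312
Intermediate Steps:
k(g, O) = -7 + 1/(-5 + g) (k(g, O) = -7 + 1/(g - 5) = -7 + 1/(-5 + g))
m(p, Z) = -Z*p/2 - p*(-5 + p)/2 (m(p, Z) = -((p - 5)*p + p*Z)/2 = -((-5 + p)*p + Z*p)/2 = -(p*(-5 + p) + Z*p)/2 = -(Z*p + p*(-5 + p))/2 = -Z*p/2 - p*(-5 + p)/2)
(13*m(2, -1))*k(6, -5) = (13*((½)*2*(5 - 1*(-1) - 1*2)))*((36 - 7*6)/(-5 + 6)) = (13*((½)*2*(5 + 1 - 2)))*((36 - 42)/1) = (13*((½)*2*4))*(1*(-6)) = (13*4)*(-6) = 52*(-6) = -312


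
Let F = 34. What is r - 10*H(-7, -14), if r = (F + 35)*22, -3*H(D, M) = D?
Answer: 4484/3 ≈ 1494.7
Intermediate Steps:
H(D, M) = -D/3
r = 1518 (r = (34 + 35)*22 = 69*22 = 1518)
r - 10*H(-7, -14) = 1518 - (-10)*(-7)/3 = 1518 - 10*7/3 = 1518 - 70/3 = 4484/3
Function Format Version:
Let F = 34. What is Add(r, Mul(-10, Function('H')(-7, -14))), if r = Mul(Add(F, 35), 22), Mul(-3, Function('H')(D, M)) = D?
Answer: Rational(4484, 3) ≈ 1494.7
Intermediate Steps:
Function('H')(D, M) = Mul(Rational(-1, 3), D)
r = 1518 (r = Mul(Add(34, 35), 22) = Mul(69, 22) = 1518)
Add(r, Mul(-10, Function('H')(-7, -14))) = Add(1518, Mul(-10, Mul(Rational(-1, 3), -7))) = Add(1518, Mul(-10, Rational(7, 3))) = Add(1518, Rational(-70, 3)) = Rational(4484, 3)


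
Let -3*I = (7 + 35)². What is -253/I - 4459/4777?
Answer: -1413311/2808876 ≈ -0.50316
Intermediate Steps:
I = -588 (I = -(7 + 35)²/3 = -⅓*42² = -⅓*1764 = -588)
-253/I - 4459/4777 = -253/(-588) - 4459/4777 = -253*(-1/588) - 4459*1/4777 = 253/588 - 4459/4777 = -1413311/2808876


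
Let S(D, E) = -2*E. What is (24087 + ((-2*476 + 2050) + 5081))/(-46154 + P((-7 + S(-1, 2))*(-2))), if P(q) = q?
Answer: -15133/23066 ≈ -0.65607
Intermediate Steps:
(24087 + ((-2*476 + 2050) + 5081))/(-46154 + P((-7 + S(-1, 2))*(-2))) = (24087 + ((-2*476 + 2050) + 5081))/(-46154 + (-7 - 2*2)*(-2)) = (24087 + ((-952 + 2050) + 5081))/(-46154 + (-7 - 4)*(-2)) = (24087 + (1098 + 5081))/(-46154 - 11*(-2)) = (24087 + 6179)/(-46154 + 22) = 30266/(-46132) = 30266*(-1/46132) = -15133/23066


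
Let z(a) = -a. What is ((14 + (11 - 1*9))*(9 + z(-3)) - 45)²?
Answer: 21609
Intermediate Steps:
((14 + (11 - 1*9))*(9 + z(-3)) - 45)² = ((14 + (11 - 1*9))*(9 - 1*(-3)) - 45)² = ((14 + (11 - 9))*(9 + 3) - 45)² = ((14 + 2)*12 - 45)² = (16*12 - 45)² = (192 - 45)² = 147² = 21609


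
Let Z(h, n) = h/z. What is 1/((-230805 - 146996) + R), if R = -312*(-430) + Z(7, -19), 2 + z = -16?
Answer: -18/4385545 ≈ -4.1044e-6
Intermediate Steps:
z = -18 (z = -2 - 16 = -18)
Z(h, n) = -h/18 (Z(h, n) = h/(-18) = h*(-1/18) = -h/18)
R = 2414873/18 (R = -312*(-430) - 1/18*7 = 134160 - 7/18 = 2414873/18 ≈ 1.3416e+5)
1/((-230805 - 146996) + R) = 1/((-230805 - 146996) + 2414873/18) = 1/(-377801 + 2414873/18) = 1/(-4385545/18) = -18/4385545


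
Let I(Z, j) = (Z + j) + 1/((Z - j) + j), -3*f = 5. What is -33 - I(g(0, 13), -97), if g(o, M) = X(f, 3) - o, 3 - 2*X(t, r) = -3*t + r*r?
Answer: 1533/22 ≈ 69.682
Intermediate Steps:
f = -5/3 (f = -⅓*5 = -5/3 ≈ -1.6667)
X(t, r) = 3/2 - r²/2 + 3*t/2 (X(t, r) = 3/2 - (-3*t + r*r)/2 = 3/2 - (-3*t + r²)/2 = 3/2 - (r² - 3*t)/2 = 3/2 + (-r²/2 + 3*t/2) = 3/2 - r²/2 + 3*t/2)
g(o, M) = -11/2 - o (g(o, M) = (3/2 - ½*3² + (3/2)*(-5/3)) - o = (3/2 - ½*9 - 5/2) - o = (3/2 - 9/2 - 5/2) - o = -11/2 - o)
I(Z, j) = Z + j + 1/Z (I(Z, j) = (Z + j) + 1/Z = Z + j + 1/Z)
-33 - I(g(0, 13), -97) = -33 - ((-11/2 - 1*0) - 97 + 1/(-11/2 - 1*0)) = -33 - ((-11/2 + 0) - 97 + 1/(-11/2 + 0)) = -33 - (-11/2 - 97 + 1/(-11/2)) = -33 - (-11/2 - 97 - 2/11) = -33 - 1*(-2259/22) = -33 + 2259/22 = 1533/22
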